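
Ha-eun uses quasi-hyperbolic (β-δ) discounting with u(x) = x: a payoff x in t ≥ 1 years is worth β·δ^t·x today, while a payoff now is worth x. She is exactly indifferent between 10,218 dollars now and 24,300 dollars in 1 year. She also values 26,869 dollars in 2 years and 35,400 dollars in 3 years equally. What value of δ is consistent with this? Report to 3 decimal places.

δ ≈ 0.759

From the later pair, β·δ^2·26869 = β·δ^3·35400; dividing through, δ = 26869/35400 = 0.75901.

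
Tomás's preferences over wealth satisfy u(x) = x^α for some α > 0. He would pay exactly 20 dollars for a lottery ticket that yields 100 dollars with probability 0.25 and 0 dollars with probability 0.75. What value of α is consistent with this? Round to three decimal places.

α ≈ 0.861

The lottery's expected utility is 0.25·u(100) + 0.75·u(0) = 0.25·100^α (since u(0) = 0 for α > 0).
Setting u(20) equal to that: 20^α = 0.25·100^α ⇒ (20/100)^α = 0.25.
Take logs: α = ln 0.25 / ln(20/100) ≈ 0.86135.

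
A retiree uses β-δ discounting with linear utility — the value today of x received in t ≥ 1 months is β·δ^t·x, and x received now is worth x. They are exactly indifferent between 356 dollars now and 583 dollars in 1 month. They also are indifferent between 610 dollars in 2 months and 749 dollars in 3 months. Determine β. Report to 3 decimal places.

Both payoffs in the second observation are in the future, so β drops out: δ^2·610 = δ^3·749 ⇒ δ = 610/749 = 0.81442.
Now use the now-vs-future pair: 356 = β·δ·583 gives β = 356/(0.81442·583) ≈ 0.750.

β ≈ 0.750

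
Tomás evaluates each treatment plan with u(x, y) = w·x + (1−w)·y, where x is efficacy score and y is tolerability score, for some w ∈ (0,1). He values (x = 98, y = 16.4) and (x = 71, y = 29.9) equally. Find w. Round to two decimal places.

w = 0.33

Equating utilities: w·98 + (1−w)·16.4 = w·71 + (1−w)·29.9.
Rearranging, 27·w − 13.5·(1−w) = 0.
So w/(1−w) = 13.5/27 = 0.5000, giving w = 13.5/(27+13.5) = 0.33.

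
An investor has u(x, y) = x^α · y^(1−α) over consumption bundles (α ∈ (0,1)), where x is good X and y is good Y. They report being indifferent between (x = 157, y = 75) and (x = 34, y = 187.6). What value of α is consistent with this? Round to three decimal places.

Set the two utilities equal: 157^α·75^(1−α) = 34^α·187.6^(1−α).
(157/34)^α = (187.6/75)^(1−α); take logs: α·ln(157/34) = (1−α)·ln(187.6/75), i.e. α·1.529885 = (1−α)·0.916824.
So α/(1−α) = (0.916824)/(1.529885) = 0.599276, and α = 0.599276/1.599276 ≈ 0.375.

α ≈ 0.375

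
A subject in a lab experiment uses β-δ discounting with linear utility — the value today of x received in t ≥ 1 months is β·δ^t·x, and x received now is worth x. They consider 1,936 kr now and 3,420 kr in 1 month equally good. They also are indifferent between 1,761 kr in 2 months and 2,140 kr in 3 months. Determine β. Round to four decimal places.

β ≈ 0.6879

Both payoffs in the second observation are in the future, so β drops out: δ^2·1761 = δ^3·2140 ⇒ δ = 1761/2140 = 0.82290.
Substituting δ into 1936 = β·δ·3420: β = 1936/(2814.308) ≈ 0.6879.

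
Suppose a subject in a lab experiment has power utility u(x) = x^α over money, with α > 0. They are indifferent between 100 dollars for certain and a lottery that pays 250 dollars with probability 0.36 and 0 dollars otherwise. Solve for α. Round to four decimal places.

α ≈ 1.1150

EU(lottery) = 0.36·250^α + 0.64·0 = 0.36·250^α.
Equating: 100^α = 0.36·250^α, i.e. 0.4000^α = 0.36.
Taking logs: α·ln(100/250) = ln(0.36), so α = -1.0216512 / -0.9162907 ≈ 1.1150.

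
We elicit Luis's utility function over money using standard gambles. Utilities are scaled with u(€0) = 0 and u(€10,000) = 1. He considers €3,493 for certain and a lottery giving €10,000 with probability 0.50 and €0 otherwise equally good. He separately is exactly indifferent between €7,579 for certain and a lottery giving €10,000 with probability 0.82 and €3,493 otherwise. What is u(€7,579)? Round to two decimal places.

The first gamble pins u(€3,493): it must equal 0.50·1 + 0.50·0 = 0.50.
Chaining: u(€7,579) = 0.82·1.00 + 0.18·0.50 = 0.9100.

0.91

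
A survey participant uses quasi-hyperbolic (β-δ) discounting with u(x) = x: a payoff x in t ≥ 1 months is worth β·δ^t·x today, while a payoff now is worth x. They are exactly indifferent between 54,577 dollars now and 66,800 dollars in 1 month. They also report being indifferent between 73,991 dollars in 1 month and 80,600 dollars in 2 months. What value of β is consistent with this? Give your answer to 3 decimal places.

The second indifference involves only future payoffs, so β cancels: β·δ^1·73991 = β·δ^2·80600, giving δ = 73991/80600 = 0.91800.
Now use the now-vs-future pair: 54577 = β·δ·66800 gives β = 54577/(0.91800·66800) ≈ 0.890.

β ≈ 0.890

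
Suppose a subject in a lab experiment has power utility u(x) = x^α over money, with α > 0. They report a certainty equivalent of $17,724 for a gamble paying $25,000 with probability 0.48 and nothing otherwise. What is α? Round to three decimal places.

The lottery's expected utility is 0.48·u(25000) + 0.52·u(0) = 0.48·25000^α (since u(0) = 0 for α > 0).
Equating: 17724^α = 0.48·25000^α, i.e. 0.7090^α = 0.48.
α = ln(0.48) / ln(17724/25000) = -0.733969/-0.343956 ≈ 2.134.

α ≈ 2.134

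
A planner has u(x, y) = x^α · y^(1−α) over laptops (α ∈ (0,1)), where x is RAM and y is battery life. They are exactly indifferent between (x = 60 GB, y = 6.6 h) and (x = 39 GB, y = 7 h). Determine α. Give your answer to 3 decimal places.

The Cobb–Douglas utilities coincide, so 60^α·6.6^(1−α) = 39^α·7^(1−α).
(60/39)^α = (7/6.6)^(1−α); take logs: α·ln(60/39) = (1−α)·ln(7/6.6), i.e. α·0.430783 = (1−α)·0.058841.
So α/(1−α) = (0.058841)/(0.430783) = 0.136591, and α = 0.136591/1.136591 ≈ 0.120.

α ≈ 0.120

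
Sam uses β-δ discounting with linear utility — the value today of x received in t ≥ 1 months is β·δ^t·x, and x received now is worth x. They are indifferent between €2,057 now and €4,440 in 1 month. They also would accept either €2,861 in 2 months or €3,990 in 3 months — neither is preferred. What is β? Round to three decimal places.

β ≈ 0.646

From the later pair, β·δ^2·2861 = β·δ^3·3990; dividing through, δ = 2861/3990 = 0.71704.
The first indifference: 2057 = β·δ·4440, so β = 2057/(δ·4440) = 2057/(0.71704·4440) ≈ 0.646.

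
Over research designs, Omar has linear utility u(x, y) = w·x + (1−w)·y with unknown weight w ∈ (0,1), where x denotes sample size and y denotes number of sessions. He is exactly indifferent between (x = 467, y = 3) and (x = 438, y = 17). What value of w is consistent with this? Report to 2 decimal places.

u(467,3) = u(438,17) means w·467 + (1−w)·3 = w·438 + (1−w)·17.
w·(467−438) = (1−w)·(17−3), i.e. w·29 = (1−w)·14.
The marginal rate of substitution is 14/29, so w = 14/(29+14) = 0.33.

w = 0.33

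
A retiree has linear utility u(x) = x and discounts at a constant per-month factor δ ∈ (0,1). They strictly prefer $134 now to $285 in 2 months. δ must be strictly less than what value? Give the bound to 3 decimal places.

δ < 0.686

Comparing present values: 134 > δ^2·285.
So δ^2 < 134/285 = 0.47018; taking the square root of both positive sides preserves the inequality.
δ < 0.47018^(1/2) = 0.686.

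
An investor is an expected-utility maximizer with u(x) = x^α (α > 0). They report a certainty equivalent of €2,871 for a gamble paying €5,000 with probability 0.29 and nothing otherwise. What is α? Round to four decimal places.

α ≈ 2.2313

The lottery's expected utility is 0.29·u(5000) + 0.71·u(0) = 0.29·5000^α (since u(0) = 0 for α > 0).
Indifference: 2871^α = 0.29·5000^α, so (2871/5000)^α = 0.29.
α = ln(0.29) / ln(2871/5000) = -1.2378744/-0.5547775 ≈ 2.2313.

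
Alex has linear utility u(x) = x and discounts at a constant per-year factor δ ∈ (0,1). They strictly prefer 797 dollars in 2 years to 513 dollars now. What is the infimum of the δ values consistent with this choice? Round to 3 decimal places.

Comparing present values: 513 < δ^2·797.
Dividing by 797: δ^2 > 0.64366. Both sides are positive, so the square root keeps the direction.
δ > 0.64366^(1/2) = 0.802.

δ > 0.802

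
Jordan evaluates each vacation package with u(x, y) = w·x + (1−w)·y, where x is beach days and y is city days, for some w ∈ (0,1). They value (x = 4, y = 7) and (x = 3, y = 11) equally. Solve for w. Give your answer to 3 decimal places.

w = 0.800

u(4,7) = u(3,11) means w·4 + (1−w)·7 = w·3 + (1−w)·11.
w·(4−3) = (1−w)·(11−7), i.e. w·1 = (1−w)·4.
So w/(1−w) = 4/1 = 4.0000, giving w = 4/(1+4) = 0.800.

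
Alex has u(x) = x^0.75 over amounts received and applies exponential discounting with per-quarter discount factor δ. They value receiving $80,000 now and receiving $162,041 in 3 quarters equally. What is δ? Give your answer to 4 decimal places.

The payoff in 3 quarters is discounted by δ^3, so u(80000) = δ^3·u(162041) and δ^3 = u(80000)/u(162041).
With u(x) = x^0.75: δ^3 = 80000^0.75/162041^0.75 = (80000/162041)^0.75 = 0.58898.
So δ = 0.58898^(1/3) ≈ 0.8382.

δ ≈ 0.8382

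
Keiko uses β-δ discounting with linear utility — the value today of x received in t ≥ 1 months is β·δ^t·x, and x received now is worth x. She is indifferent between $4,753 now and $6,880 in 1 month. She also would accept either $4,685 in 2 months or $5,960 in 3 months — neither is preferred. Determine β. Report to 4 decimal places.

Both payoffs in the second observation are in the future, so β drops out: δ^2·4685 = δ^3·5960 ⇒ δ = 4685/5960 = 0.78607.
Now use the now-vs-future pair: 4753 = β·δ·6880 gives β = 4753/(0.78607·6880) ≈ 0.8789.

β ≈ 0.8789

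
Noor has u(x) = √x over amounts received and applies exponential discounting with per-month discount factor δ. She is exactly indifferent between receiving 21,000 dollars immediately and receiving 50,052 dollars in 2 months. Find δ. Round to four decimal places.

Indifference means u(21000) = δ^2 · u(50052), so δ^2 = u(21000)/u(50052).
With u(x) = √x: δ^2 = √21000/√50052 = √(21000/50052) = 0.64774.
Taking the square root: δ = 0.64774^(1/2) ≈ 0.8048.

δ ≈ 0.8048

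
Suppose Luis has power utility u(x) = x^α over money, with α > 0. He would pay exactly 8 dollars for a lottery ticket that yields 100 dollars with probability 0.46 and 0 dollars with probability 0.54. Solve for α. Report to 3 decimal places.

EU(lottery) = 0.46·100^α + 0.54·0 = 0.46·100^α.
Equating: 8^α = 0.46·100^α, i.e. 0.0800^α = 0.46.
α = ln(0.46) / ln(8/100) = -0.776529/-2.525729 ≈ 0.307.

α ≈ 0.307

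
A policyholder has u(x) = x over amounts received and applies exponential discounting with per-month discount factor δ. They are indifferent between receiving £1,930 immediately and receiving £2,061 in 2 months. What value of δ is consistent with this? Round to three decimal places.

Indifference means u(1930) = δ^2 · u(2061), so δ^2 = u(1930)/u(2061).
With u(x) = x: δ^2 = 1930/2061 = 0.93644.
Hence δ = (0.93644)^(1/2) = 0.96770.

δ ≈ 0.968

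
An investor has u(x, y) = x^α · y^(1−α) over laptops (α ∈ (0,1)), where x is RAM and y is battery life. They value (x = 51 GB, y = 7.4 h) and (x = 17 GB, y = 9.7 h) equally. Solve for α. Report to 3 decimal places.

α ≈ 0.198

The Cobb–Douglas utilities coincide, so 51^α·7.4^(1−α) = 17^α·9.7^(1−α).
Rearrange to (51/17)^α = (9.7/7.4)^(1−α) and take logs: α·1.098612 = (1−α)·0.270646.
Thus α·(1.369258) = 0.270646, so α = 0.270646/1.369258 ≈ 0.198.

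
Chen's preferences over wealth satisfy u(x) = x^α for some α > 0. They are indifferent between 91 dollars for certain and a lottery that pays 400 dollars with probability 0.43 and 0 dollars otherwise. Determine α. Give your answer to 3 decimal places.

α ≈ 0.570

EU(lottery) = 0.43·400^α + 0.57·0 = 0.43·400^α.
Indifference: 91^α = 0.43·400^α, so (91/400)^α = 0.43.
α = ln(0.43) / ln(91/400) = -0.843970/-1.480605 ≈ 0.570.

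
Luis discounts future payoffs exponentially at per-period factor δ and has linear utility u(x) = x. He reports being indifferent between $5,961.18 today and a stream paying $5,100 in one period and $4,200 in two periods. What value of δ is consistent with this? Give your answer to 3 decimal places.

Equating present values: 5961.18 = 5100δ + 4200δ².
That is, 4200δ² + 5100δ − 5961.18 = 0, a quadratic in δ.
By the quadratic formula (taking the positive root), δ = (−5100 + √126157824.00) / 8400 ≈ 0.730.

δ ≈ 0.730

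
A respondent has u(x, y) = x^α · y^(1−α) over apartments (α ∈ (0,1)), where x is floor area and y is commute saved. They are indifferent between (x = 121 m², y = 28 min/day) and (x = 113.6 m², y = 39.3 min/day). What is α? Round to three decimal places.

α ≈ 0.843

Set the two utilities equal: 121^α·28^(1−α) = 113.6^α·39.3^(1−α).
Rearrange to (121/113.6)^α = (39.3/28)^(1−α) and take logs: α·0.063107 = (1−α)·0.339020.
So α/(1−α) = (0.339020)/(0.063107) = 5.372146, and α = 5.372146/6.372146 ≈ 0.843.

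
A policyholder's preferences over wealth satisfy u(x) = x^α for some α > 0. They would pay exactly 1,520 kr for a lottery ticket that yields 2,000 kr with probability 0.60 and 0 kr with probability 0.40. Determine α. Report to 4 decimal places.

α ≈ 1.8614

EU(lottery) = 0.60·2000^α + 0.40·0 = 0.60·2000^α.
Equating: 1520^α = 0.60·2000^α, i.e. 0.7600^α = 0.60.
α = ln(0.60) / ln(1520/2000) = -0.5108256/-0.2744368 ≈ 1.8614.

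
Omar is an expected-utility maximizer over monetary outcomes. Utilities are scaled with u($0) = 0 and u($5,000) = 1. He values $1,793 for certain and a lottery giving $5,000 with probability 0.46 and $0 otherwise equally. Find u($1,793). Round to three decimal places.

u($1,793) equals the lottery's expected utility: 0.46·1 + 0.54·0 = 0.46.

0.460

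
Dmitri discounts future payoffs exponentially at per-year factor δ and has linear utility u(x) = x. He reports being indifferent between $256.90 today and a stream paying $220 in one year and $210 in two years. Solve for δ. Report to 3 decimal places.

Present value of the stream is 220·δ + 210·δ². Indifference gives 220δ + 210δ² = 256.90.
That is, 210δ² + 220δ − 256.90 = 0, a quadratic in δ.
The positive root is δ = [−220 + √(220² + 4·210·256.90)] / (2·210) = (−220 + 514.000)/420 ≈ 0.700.

δ ≈ 0.700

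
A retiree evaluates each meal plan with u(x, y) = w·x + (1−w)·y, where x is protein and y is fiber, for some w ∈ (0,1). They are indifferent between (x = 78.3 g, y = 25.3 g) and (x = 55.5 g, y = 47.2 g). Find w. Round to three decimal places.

w = 0.490

u(78.3,25.3) = u(55.5,47.2) means w·78.3 + (1−w)·25.3 = w·55.5 + (1−w)·47.2.
w·(78.3−55.5) = (1−w)·(47.2−25.3), i.e. w·22.8 = (1−w)·21.9.
Hence w = 21.9/(22.8+21.9) = 21.9/44.7 = 0.490.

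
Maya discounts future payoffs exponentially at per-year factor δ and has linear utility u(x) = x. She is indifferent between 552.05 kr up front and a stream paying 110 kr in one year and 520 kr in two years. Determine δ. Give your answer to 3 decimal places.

Equating present values: 552.05 = 110δ + 520δ².
That is, 520δ² + 110δ − 552.05 = 0, a quadratic in δ.
The positive root is δ = [−110 + √(110² + 4·520·552.05)] / (2·520) = (−110 + 1077.202)/1040 ≈ 0.930.

δ ≈ 0.930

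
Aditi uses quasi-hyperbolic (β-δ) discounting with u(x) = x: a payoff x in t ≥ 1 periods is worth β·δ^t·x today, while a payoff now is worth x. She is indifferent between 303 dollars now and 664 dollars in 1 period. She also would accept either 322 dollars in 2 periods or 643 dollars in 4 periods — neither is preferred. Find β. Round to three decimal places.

The second indifference involves only future payoffs, so β cancels: β·δ^2·322 = β·δ^4·643, giving δ^2 = 322/643 = 0.50078, so δ = 0.70766.
Substituting δ into 303 = β·δ·664: β = 303/(469.884) ≈ 0.645.

β ≈ 0.645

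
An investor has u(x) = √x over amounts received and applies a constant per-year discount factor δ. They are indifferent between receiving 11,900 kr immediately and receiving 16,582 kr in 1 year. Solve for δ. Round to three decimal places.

δ ≈ 0.847

Indifference means u(11900) = δ · u(16582), so δ = u(11900)/u(16582).
With u(x) = √x: δ = √11900/√16582 = √(11900/16582) = 0.84714.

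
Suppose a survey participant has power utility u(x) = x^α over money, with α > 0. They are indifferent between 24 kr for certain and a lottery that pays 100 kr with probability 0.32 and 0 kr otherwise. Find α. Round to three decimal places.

EU(lottery) = 0.32·100^α + 0.68·0 = 0.32·100^α.
Indifference: 24^α = 0.32·100^α, so (24/100)^α = 0.32.
Take logs: α = ln 0.32 / ln(24/100) ≈ 0.79842.

α ≈ 0.798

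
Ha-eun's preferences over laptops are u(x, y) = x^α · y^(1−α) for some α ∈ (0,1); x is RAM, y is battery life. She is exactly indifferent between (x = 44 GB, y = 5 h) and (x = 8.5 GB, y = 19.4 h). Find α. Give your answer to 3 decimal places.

α ≈ 0.452

The Cobb–Douglas utilities coincide, so 44^α·5^(1−α) = 8.5^α·19.4^(1−α).
Taking logs: α·ln 44 + (1−α)·ln 5 = α·ln 8.5 + (1−α)·ln 19.4, i.e. α·1.644123 = (1−α)·1.355835.
So α/(1−α) = (1.355835)/(1.644123) = 0.824655, and α = 0.824655/1.824655 ≈ 0.452.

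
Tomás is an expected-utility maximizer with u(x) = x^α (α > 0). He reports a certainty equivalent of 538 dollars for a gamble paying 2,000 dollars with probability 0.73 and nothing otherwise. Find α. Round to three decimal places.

Since u(0) = 0, the lottery's EU is 0.73·2000^α.
Indifference: 538^α = 0.73·2000^α, so (538/2000)^α = 0.73.
Take logs: α = ln 0.73 / ln(538/2000) ≈ 0.23968.

α ≈ 0.240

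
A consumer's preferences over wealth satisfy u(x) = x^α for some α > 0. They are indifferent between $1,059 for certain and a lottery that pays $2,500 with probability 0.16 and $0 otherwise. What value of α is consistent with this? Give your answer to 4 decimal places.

α ≈ 2.1335

EU(lottery) = 0.16·2500^α + 0.84·0 = 0.16·2500^α.
Equating: 1059^α = 0.16·2500^α, i.e. 0.4236^α = 0.16.
Taking logs: α·ln(1059/2500) = ln(0.16), so α = -1.8325815 / -0.8589657 ≈ 2.1335.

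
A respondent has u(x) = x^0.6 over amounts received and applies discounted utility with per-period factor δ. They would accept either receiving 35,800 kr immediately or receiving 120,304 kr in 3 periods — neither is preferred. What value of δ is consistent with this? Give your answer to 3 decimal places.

The payoff in 3 periods is discounted by δ^3, so u(35800) = δ^3·u(120304) and δ^3 = u(35800)/u(120304).
Since u(x) = x^0.6, δ^3 = (35800/120304)^0.6 = 0.29758^0.6 = 0.48324.
So δ = 0.48324^(1/3) ≈ 0.785.

δ ≈ 0.785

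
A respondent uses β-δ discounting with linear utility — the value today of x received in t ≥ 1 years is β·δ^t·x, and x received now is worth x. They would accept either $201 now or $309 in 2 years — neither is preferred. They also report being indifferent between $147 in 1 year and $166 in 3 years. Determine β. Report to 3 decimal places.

β ≈ 0.735

Both payoffs in the second observation are in the future, so β drops out: δ^1·147 = δ^3·166 ⇒ δ^2 = 147/166 = 0.88554, so δ = 0.94103.
Now use the now-vs-future pair: 201 = β·δ^2·309 gives β = 201/(0.88554·309) ≈ 0.735.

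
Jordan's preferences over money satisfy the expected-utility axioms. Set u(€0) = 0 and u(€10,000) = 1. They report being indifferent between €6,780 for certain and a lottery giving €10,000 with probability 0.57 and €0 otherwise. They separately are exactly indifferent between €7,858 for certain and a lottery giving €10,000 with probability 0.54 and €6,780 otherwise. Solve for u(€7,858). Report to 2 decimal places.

First, u(€6,780) = 0.57·u(€10,000) + 0.43·u(€0) = 0.57.
The second indifference gives u(€7,858) = 0.54·u(€10,000) + 0.46·u(€6,780) = 0.54·1.00 + 0.46·0.57 = 0.8022.

0.80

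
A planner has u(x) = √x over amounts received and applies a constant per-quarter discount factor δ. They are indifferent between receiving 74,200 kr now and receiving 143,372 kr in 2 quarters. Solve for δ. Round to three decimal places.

The payoff in 2 quarters is discounted by δ^2, so u(74200) = δ^2·u(143372) and δ^2 = u(74200)/u(143372).
With u(x) = √x: δ^2 = √74200/√143372 = √(74200/143372) = 0.71940.
Taking the square root: δ = 0.71940^(1/2) ≈ 0.848.

δ ≈ 0.848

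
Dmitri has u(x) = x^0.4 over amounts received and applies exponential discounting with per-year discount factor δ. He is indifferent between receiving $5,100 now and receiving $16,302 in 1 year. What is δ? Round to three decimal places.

Indifference means u(5100) = δ · u(16302), so δ = u(5100)/u(16302).
With u(x) = x^0.4: δ = 5100^0.4/16302^0.4 = (5100/16302)^0.4 = 0.62825.

δ ≈ 0.628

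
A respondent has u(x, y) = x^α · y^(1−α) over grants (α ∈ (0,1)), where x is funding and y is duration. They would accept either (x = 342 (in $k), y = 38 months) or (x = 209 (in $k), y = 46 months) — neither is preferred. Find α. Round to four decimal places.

Set the two utilities equal: 342^α·38^(1−α) = 209^α·46^(1−α).
Rearrange to (342/209)^α = (46/38)^(1−α) and take logs: α·0.4924765 = (1−α)·0.1910552.
With A = 0.4924765 and B = 0.1910552: α·A = (1−α)·B, so α = B/(A+B) = 0.1910552/0.6835317 ≈ 0.2795.

α ≈ 0.2795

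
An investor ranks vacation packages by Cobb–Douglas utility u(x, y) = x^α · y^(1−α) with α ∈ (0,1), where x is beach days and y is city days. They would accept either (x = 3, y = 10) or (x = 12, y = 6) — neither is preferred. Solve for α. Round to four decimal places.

Indifference: 3^α · 10^(1−α) = 12^α · 6^(1−α).
Taking logs: α·ln 3 + (1−α)·ln 10 = α·ln 12 + (1−α)·ln 6, i.e. α·-1.3862944 = (1−α)·-0.5108256.
So α/(1−α) = (-0.5108256)/(-1.3862944) = 0.3684828, and α = 0.3684828/1.3684828 ≈ 0.2693.

α ≈ 0.2693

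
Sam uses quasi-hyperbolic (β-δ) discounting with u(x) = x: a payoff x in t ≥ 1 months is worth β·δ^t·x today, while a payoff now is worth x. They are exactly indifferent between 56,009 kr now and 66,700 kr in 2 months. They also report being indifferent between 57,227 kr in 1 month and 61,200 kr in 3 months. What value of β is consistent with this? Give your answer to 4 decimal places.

Both payoffs in the second observation are in the future, so β drops out: δ^1·57227 = δ^3·61200 ⇒ δ^2 = 57227/61200 = 0.93508, so δ = 0.96700.
Substituting δ into 56009 = β·δ^2·66700: β = 56009/(62369.949) ≈ 0.8980.

β ≈ 0.8980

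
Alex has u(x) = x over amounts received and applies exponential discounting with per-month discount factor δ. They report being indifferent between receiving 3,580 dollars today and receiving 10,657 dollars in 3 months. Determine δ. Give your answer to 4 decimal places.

Indifference means u(3580) = δ^3 · u(10657), so δ^3 = u(3580)/u(10657).
With u(x) = x: δ^3 = 3580/10657 = 0.33593.
So δ = 0.33593^(1/3) ≈ 0.6952.

δ ≈ 0.6952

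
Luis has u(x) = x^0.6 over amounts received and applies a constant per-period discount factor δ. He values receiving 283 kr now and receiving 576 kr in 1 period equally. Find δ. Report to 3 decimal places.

Equating discounted utilities: u(283) = δ·u(576) ⇒ δ = u(283)/u(576).
Since u(x) = x^0.6, δ = (283/576)^0.6 = 0.49132^0.6 = 0.65286.

δ ≈ 0.653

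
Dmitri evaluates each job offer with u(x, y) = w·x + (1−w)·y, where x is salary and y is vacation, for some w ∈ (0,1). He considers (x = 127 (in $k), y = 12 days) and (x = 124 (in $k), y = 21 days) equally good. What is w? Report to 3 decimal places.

u(127,12) = u(124,21) means w·127 + (1−w)·12 = w·124 + (1−w)·21.
w·(127−124) = (1−w)·(21−12), i.e. w·3 = (1−w)·9.
So w/(1−w) = 9/3 = 3.0000, giving w = 9/(3+9) = 0.750.

w = 0.750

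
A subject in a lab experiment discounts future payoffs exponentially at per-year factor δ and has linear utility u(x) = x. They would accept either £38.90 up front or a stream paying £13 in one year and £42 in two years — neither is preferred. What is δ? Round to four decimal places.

δ ≈ 0.8200

Present value of the stream is 13·δ + 42·δ². Indifference gives 13δ + 42δ² = 38.90.
So 42δ² + 13δ − 38.90 = 0.
δ = (−13 + √(13² + 4·42·38.90)) / (2·42) = (−13 + √6704.20) / 84 ≈ 0.8200.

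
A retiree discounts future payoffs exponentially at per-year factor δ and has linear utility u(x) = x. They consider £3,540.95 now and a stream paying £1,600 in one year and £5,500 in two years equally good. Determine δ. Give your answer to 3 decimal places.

δ ≈ 0.670

Present value of the stream is 1600·δ + 5500·δ². Indifference gives 1600δ + 5500δ² = 3540.95.
So 5500δ² + 1600δ − 3540.95 = 0.
δ = (−1600 + √(1600² + 4·5500·3540.95)) / (2·5500) = (−1600 + √80460900.00) / 11000 ≈ 0.670.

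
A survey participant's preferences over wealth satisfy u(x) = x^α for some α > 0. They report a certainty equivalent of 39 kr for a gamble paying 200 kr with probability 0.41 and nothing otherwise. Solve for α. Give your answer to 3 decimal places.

α ≈ 0.545

EU(lottery) = 0.41·200^α + 0.59·0 = 0.41·200^α.
Equating: 39^α = 0.41·200^α, i.e. 0.1950^α = 0.41.
Taking logs: α·ln(39/200) = ln(0.41), so α = -0.891598 / -1.634756 ≈ 0.545.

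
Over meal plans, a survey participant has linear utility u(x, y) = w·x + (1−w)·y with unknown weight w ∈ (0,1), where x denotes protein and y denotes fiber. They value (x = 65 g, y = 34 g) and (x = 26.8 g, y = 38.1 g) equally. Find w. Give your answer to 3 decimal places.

Indifference: w·65 + (1−w)·34 = w·26.8 + (1−w)·38.1.
Rearranging, 38.2·w − 4.1·(1−w) = 0.
The marginal rate of substitution is 4.1/38.2, so w = 4.1/(38.2+4.1) = 0.097.

w = 0.097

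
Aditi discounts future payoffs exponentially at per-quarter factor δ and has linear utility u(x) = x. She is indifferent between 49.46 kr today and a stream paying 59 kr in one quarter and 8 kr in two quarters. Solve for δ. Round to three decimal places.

δ ≈ 0.760

Present value of the stream is 59·δ + 8·δ². Indifference gives 59δ + 8δ² = 49.46.
Rearranged: 8δ² + 59δ − 49.46 = 0.
δ = (−59 + √(59² + 4·8·49.46)) / (2·8) = (−59 + √5063.72) / 16 ≈ 0.760.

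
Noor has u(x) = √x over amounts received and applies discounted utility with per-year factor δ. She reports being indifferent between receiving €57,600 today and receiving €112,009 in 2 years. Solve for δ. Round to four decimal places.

Indifference means u(57600) = δ^2 · u(112009), so δ^2 = u(57600)/u(112009).
Since u(x) = √x, δ^2 = √(57600/112009) = 0.71711.
Hence δ = (0.71711)^(1/2) = 0.846823.

δ ≈ 0.8468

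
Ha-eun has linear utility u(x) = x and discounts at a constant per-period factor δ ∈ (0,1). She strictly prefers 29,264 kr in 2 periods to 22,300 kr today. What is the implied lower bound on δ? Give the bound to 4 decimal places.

δ > 0.8729

The preference means 22300 < δ^2·29264.
Hence δ^2 > 22300/29264 = 0.76203, and x ↦ x^(1/2) is increasing on (0,∞).
δ > (22300/29264)^(1/2) ≈ 0.8729.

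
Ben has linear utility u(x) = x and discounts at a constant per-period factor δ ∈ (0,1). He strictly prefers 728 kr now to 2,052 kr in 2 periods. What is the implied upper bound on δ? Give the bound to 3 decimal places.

Under u(x) = x this choice says 728 > δ^2·2052.
Hence δ^2 < 728/2052 = 0.35478, and x ↦ x^(1/2) is increasing on (0,∞).
δ < 0.35478^(1/2) = 0.596.

δ < 0.596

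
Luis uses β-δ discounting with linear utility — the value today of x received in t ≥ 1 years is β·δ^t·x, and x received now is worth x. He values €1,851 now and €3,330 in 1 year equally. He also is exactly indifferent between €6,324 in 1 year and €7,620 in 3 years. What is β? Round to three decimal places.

β ≈ 0.610

The second indifference involves only future payoffs, so β cancels: β·δ^1·6324 = β·δ^3·7620, giving δ^2 = 6324/7620 = 0.82992, so δ = 0.91100.
The first indifference: 1851 = β·δ·3330, so β = 1851/(δ·3330) = 1851/(0.91100·3330) ≈ 0.610.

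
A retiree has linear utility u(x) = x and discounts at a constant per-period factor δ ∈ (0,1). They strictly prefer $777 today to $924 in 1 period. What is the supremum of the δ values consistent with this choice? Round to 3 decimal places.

δ < 0.841

Under u(x) = x this choice says 777 > δ·924.
So δ < 777/924 = 0.84091.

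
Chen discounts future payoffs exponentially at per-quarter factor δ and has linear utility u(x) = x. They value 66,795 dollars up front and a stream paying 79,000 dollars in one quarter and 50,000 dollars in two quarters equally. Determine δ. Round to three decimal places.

Present value of the stream is 79000·δ + 50000·δ². Indifference gives 79000δ + 50000δ² = 66795.
So 50000δ² + 79000δ − 66795 = 0.
By the quadratic formula (taking the positive root), δ = (−79000 + √19600000000.00) / 100000 ≈ 0.610.

δ ≈ 0.610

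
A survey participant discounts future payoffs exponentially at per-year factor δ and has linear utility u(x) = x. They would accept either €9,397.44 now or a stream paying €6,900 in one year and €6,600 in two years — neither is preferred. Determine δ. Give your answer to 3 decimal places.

δ ≈ 0.780

Equating present values: 9397.44 = 6900δ + 6600δ².
So 6600δ² + 6900δ − 9397.44 = 0.
The positive root is δ = [−6900 + √(6900² + 4·6600·9397.44)] / (2·6600) = (−6900 + 17196.000)/13200 ≈ 0.780.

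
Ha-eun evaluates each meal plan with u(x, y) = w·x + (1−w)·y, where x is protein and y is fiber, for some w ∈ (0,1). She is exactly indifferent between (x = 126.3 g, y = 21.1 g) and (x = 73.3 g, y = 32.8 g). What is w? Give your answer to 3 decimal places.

u(126.3,21.1) = u(73.3,32.8) means w·126.3 + (1−w)·21.1 = w·73.3 + (1−w)·32.8.
Rearranging, 53·w − 11.7·(1−w) = 0.
The marginal rate of substitution is 11.7/53, so w = 11.7/(53+11.7) = 0.181.

w = 0.181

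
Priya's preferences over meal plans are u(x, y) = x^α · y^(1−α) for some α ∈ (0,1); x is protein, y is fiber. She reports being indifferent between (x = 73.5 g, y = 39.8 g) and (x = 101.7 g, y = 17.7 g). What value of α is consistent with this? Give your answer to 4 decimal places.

Indifference: 73.5^α · 39.8^(1−α) = 101.7^α · 17.7^(1−α).
Taking logs: α·ln 73.5 + (1−α)·ln 39.8 = α·ln 101.7 + (1−α)·ln 17.7, i.e. α·-0.3247419 = (1−α)·-0.8103023.
With A = -0.3247419 and B = -0.8103023: α·A = (1−α)·B, so α = B/(A+B) = -0.8103023/-1.1350442 ≈ 0.7139.

α ≈ 0.7139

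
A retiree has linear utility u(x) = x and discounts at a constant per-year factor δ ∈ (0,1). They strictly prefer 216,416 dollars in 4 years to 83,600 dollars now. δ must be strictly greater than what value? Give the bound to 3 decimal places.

Comparing present values: 83600 < δ^4·216416.
Dividing by 216416: δ^4 > 0.38629. Both sides are positive, so the 4th root keeps the direction.
δ > (83600/216416)^(1/4) ≈ 0.788.

δ > 0.788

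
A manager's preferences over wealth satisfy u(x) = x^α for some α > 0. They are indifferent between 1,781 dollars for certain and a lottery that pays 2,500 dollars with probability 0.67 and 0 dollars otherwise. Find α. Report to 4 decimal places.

EU(lottery) = 0.67·2500^α + 0.33·0 = 0.67·2500^α.
Indifference: 1781^α = 0.67·2500^α, so (1781/2500)^α = 0.67.
α = ln(0.67) / ln(1781/2500) = -0.4004776/-0.3391157 ≈ 1.1809.

α ≈ 1.1809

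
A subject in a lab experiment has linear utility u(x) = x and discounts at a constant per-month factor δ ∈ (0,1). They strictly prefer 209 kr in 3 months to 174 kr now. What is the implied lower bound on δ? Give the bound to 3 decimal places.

δ > 0.941

The preference means 174 < δ^3·209.
So δ^3 > 174/209 = 0.83254; taking the cube root of both positive sides preserves the inequality.
δ > (174/209)^(1/3) ≈ 0.941.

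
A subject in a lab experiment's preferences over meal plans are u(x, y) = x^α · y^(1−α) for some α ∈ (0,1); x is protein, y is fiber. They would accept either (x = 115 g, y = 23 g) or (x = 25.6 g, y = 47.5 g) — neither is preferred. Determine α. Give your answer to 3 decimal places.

α ≈ 0.326

The Cobb–Douglas utilities coincide, so 115^α·23^(1−α) = 25.6^α·47.5^(1−α).
Taking logs: α·ln 115 + (1−α)·ln 23 = α·ln 25.6 + (1−α)·ln 47.5, i.e. α·1.502340 = (1−α)·0.725235.
Thus α·(2.227575) = 0.725235, so α = 0.725235/2.227575 ≈ 0.326.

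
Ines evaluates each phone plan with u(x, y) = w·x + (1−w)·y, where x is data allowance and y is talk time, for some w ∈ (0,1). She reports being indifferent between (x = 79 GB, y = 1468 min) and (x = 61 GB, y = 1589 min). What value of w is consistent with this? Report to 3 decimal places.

w = 0.871

Equating utilities: w·79 + (1−w)·1468 = w·61 + (1−w)·1589.
Collecting terms: w·18 = (1−w)·121.
So w/(1−w) = 121/18 = 6.7222, giving w = 121/(18+121) = 0.871.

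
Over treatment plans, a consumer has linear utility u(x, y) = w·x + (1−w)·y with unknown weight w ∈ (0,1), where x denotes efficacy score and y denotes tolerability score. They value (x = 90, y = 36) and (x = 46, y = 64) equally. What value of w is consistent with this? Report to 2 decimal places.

u(90,36) = u(46,64) means w·90 + (1−w)·36 = w·46 + (1−w)·64.
w·(90−46) = (1−w)·(64−36), i.e. w·44 = (1−w)·28.
So w/(1−w) = 28/44 = 0.6364, giving w = 28/(44+28) = 0.39.

w = 0.39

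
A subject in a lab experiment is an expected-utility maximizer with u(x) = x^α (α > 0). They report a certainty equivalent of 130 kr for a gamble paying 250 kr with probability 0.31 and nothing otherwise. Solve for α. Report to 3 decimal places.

α ≈ 1.791

EU(lottery) = 0.31·250^α + 0.69·0 = 0.31·250^α.
Equating: 130^α = 0.31·250^α, i.e. 0.5200^α = 0.31.
Take logs: α = ln 0.31 / ln(130/250) ≈ 1.79100.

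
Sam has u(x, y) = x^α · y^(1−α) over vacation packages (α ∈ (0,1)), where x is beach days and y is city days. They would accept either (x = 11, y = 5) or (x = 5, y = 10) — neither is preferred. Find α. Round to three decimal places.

Indifference: 11^α · 5^(1−α) = 5^α · 10^(1−α).
Rearrange to (11/5)^α = (10/5)^(1−α) and take logs: α·0.788457 = (1−α)·0.693147.
Thus α·(1.481604) = 0.693147, so α = 0.693147/1.481604 ≈ 0.468.

α ≈ 0.468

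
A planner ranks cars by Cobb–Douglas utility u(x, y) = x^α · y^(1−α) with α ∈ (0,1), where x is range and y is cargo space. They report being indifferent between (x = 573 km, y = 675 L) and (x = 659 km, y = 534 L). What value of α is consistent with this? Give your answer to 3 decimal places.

The Cobb–Douglas utilities coincide, so 573^α·675^(1−α) = 659^α·534^(1−α).
Taking logs: α·ln 573 + (1−α)·ln 675 = α·ln 659 + (1−α)·ln 534, i.e. α·-0.139838 = (1−α)·-0.234317.
With A = -0.139838 and B = -0.234317: α·A = (1−α)·B, so α = B/(A+B) = -0.234317/-0.374155 ≈ 0.626.

α ≈ 0.626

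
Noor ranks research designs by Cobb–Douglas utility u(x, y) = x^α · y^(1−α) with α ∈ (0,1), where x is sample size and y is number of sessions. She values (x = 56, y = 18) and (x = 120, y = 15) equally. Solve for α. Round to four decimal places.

α ≈ 0.1930

Set the two utilities equal: 56^α·18^(1−α) = 120^α·15^(1−α).
Rearrange to (56/120)^α = (15/18)^(1−α) and take logs: α·-0.7621401 = (1−α)·-0.1823216.
With A = -0.7621401 and B = -0.1823216: α·A = (1−α)·B, so α = B/(A+B) = -0.1823216/-0.9444617 ≈ 0.1930.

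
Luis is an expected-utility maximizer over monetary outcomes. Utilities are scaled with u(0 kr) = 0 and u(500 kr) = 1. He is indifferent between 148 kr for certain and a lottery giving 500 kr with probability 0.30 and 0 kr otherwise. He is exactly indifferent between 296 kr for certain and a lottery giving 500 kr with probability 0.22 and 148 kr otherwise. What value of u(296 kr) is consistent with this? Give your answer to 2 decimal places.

0.45

First, u(148 kr) = 0.30·u(500 kr) + 0.70·u(0 kr) = 0.30.
Chaining: u(296 kr) = 0.22·1.00 + 0.78·0.30 = 0.4540.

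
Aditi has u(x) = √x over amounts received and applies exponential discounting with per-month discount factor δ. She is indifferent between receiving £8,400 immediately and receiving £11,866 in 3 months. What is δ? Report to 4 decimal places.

The payoff in 3 months is discounted by δ^3, so u(8400) = δ^3·u(11866) and δ^3 = u(8400)/u(11866).
With u(x) = √x: δ^3 = √8400/√11866 = √(8400/11866) = 0.84137.
So δ = 0.84137^(1/3) ≈ 0.9441.

δ ≈ 0.9441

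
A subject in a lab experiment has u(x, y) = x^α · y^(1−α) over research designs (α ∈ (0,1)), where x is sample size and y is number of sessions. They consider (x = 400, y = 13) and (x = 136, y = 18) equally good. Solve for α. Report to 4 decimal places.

α ≈ 0.2317

The Cobb–Douglas utilities coincide, so 400^α·13^(1−α) = 136^α·18^(1−α).
Rearrange to (400/136)^α = (18/13)^(1−α) and take logs: α·1.0788097 = (1−α)·0.3254224.
So α/(1−α) = (0.3254224)/(1.0788097) = 0.3016495, and α = 0.3016495/1.3016495 ≈ 0.2317.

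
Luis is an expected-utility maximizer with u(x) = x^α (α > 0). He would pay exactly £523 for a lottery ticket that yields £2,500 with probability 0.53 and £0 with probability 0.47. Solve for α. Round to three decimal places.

α ≈ 0.406

Since u(0) = 0, the lottery's EU is 0.53·2500^α.
Setting u(523) equal to that: 523^α = 0.53·2500^α ⇒ (523/2500)^α = 0.53.
Take logs: α = ln 0.53 / ln(523/2500) ≈ 0.40581.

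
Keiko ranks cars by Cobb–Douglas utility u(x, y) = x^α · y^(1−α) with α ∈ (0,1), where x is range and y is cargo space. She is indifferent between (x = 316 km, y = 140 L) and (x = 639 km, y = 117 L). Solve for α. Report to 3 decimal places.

Indifference: 316^α · 140^(1−α) = 639^α · 117^(1−α).
Rearrange to (316/639)^α = (117/140)^(1−α) and take logs: α·-0.704162 = (1−α)·-0.179468.
Thus α·(-0.883630) = -0.179468, so α = -0.179468/-0.883630 ≈ 0.203.

α ≈ 0.203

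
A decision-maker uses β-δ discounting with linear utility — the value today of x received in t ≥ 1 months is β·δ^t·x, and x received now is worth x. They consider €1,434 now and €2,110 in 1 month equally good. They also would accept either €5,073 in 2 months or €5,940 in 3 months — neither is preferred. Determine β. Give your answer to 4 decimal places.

Both payoffs in the second observation are in the future, so β drops out: δ^2·5073 = δ^3·5940 ⇒ δ = 5073/5940 = 0.85404.
The first indifference: 1434 = β·δ·2110, so β = 1434/(δ·2110) = 1434/(0.85404·2110) ≈ 0.7958.

β ≈ 0.7958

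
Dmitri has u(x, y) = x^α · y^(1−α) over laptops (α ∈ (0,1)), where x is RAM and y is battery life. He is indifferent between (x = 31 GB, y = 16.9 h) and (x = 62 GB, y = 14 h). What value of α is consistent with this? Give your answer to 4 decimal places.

Set the two utilities equal: 31^α·16.9^(1−α) = 62^α·14^(1−α).
Rearrange to (31/62)^α = (14/16.9)^(1−α) and take logs: α·-0.6931472 = (1−α)·-0.1882563.
Thus α·(-0.8814035) = -0.1882563, so α = -0.1882563/-0.8814035 ≈ 0.2136.

α ≈ 0.2136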